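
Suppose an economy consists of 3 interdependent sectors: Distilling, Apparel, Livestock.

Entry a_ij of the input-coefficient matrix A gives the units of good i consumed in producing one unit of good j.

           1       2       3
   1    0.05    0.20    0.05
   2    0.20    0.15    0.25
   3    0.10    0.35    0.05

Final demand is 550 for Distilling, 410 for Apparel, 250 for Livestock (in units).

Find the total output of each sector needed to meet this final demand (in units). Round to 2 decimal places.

I − A =
  [   0.95    -0.20    -0.05]
  [  -0.20     0.85    -0.25]
  [  -0.10    -0.35     0.95]
Cofactors of I−A, C_ij = (−1)^(i+j)·(minor ij) (rows/columns in the sector order above):
  C_11 = (0.85)(0.95) − (-0.25)(-0.35) = 0.7200
  C_12 = −[(-0.20)(0.95) − (-0.25)(-0.10)] = 0.2150
  C_13 = (-0.20)(-0.35) − (0.85)(-0.10) = 0.1550
  C_21 = −[(-0.20)(0.95) − (-0.05)(-0.35)] = 0.2075
  C_22 = (0.95)(0.95) − (-0.05)(-0.10) = 0.8975
  C_23 = −[(0.95)(-0.35) − (-0.20)(-0.10)] = 0.3525
  C_31 = (-0.20)(-0.25) − (-0.05)(0.85) = 0.0925
  C_32 = −[(0.95)(-0.25) − (-0.05)(-0.20)] = 0.2475
  C_33 = (0.95)(0.85) − (-0.20)(-0.20) = 0.7675
det(I−A) = Σ_j (I−A)_1j·C_1j = (0.95)(0.7200) + (-0.20)(0.2150) + (-0.05)(0.1550) = 0.63325
adj(I−A) = Cᵀ =
  [ 0.7200   0.2075   0.0925]
  [ 0.2150   0.8975   0.2475]
  [ 0.1550   0.3525   0.7675]
(I − A)⁻¹ = adj(I−A) / det(I−A) ≈
  [   1.1370     0.3277     0.1461]
  [   0.3395     1.4173     0.3908]
  [   0.2448     0.5567     1.2120]
x = (I − A)⁻¹ d = adj(I−A)·d / det(I−A), with det(I−A) = 0.63325:
  x_1 = (0.7200·550 + 0.2075·410 + 0.0925·250) / 0.63325 = 504.20 / 0.63325 ≈ 796.21
  x_2 = (0.2150·550 + 0.8975·410 + 0.2475·250) / 0.63325 = 548.10 / 0.63325 ≈ 865.53
  x_3 = (0.1550·550 + 0.3525·410 + 0.7675·250) / 0.63325 = 421.65 / 0.63325 ≈ 665.85

x_1 = 796.21, x_2 = 865.53, x_3 = 665.85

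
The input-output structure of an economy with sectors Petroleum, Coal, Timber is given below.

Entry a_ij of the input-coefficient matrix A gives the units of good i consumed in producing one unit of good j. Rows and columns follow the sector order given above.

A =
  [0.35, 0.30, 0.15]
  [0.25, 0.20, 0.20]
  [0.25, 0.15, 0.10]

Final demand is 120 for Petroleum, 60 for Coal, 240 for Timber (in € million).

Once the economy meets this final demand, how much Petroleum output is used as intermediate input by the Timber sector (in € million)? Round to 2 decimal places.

z_PT = 66.13

I − A =
  [   0.65    -0.30    -0.15]
  [  -0.25     0.80    -0.20]
  [  -0.25    -0.15     0.90]
Cofactors of I−A, C_ij = (−1)^(i+j)·(minor ij) (rows/columns in the sector order above):
  C_11 = (0.80)(0.90) − (-0.20)(-0.15) = 0.6900
  C_12 = −[(-0.25)(0.90) − (-0.20)(-0.25)] = 0.2750
  C_13 = (-0.25)(-0.15) − (0.80)(-0.25) = 0.2375
  C_21 = −[(-0.30)(0.90) − (-0.15)(-0.15)] = 0.2925
  C_22 = (0.65)(0.90) − (-0.15)(-0.25) = 0.5475
  C_23 = −[(0.65)(-0.15) − (-0.30)(-0.25)] = 0.1725
  C_31 = (-0.30)(-0.20) − (-0.15)(0.80) = 0.1800
  C_32 = −[(0.65)(-0.20) − (-0.15)(-0.25)] = 0.1675
  C_33 = (0.65)(0.80) − (-0.30)(-0.25) = 0.4450
det(I−A) = Σ_j (I−A)_1j·C_1j = (0.65)(0.6900) + (-0.30)(0.2750) + (-0.15)(0.2375) = 0.330375
adj(I−A) = Cᵀ =
  [ 0.6900   0.2925   0.1800]
  [ 0.2750   0.5475   0.1675]
  [ 0.2375   0.1725   0.4450]
(I − A)⁻¹ = adj(I−A) / det(I−A) ≈
  [   2.0885     0.8854     0.5448]
  [   0.8324     1.6572     0.5070]
  [   0.7189     0.5221     1.3470]
First solve x = (I − A)⁻¹ d = adj(I−A)·d / det(I−A); in particular x_T = (0.2375·120 + 0.1725·60 + 0.4450·240) / 0.330375 = 145.65 / 0.330375 ≈ 440.8627.
Intermediate flow from P to T: z_PT = a_PT · x_T = 0.15 × 145.65 / 0.330375 = 21.8475 / 0.330375 ≈ 66.13.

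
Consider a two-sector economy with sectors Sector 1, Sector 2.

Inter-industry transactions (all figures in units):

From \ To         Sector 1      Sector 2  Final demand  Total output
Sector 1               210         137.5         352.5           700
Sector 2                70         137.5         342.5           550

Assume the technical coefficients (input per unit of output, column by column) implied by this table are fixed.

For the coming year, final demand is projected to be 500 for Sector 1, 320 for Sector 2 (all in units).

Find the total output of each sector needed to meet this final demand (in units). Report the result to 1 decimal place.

Technical coefficients a_ij = z_ij / X_j:
  a_11 = 210/700 = 0.30, a_21 = 70/700 = 0.10
  a_12 = 137.5/550 = 0.25, a_22 = 137.5/550 = 0.25
I − A =
  [   0.70    -0.25]
  [  -0.10     0.75]
det(I−A) = (0.70)(0.75) − (-0.25)(-0.10) = 0.5000
adj(I−A) = [[0.75, 0.25], [0.10, 0.70]]
(I − A)⁻¹ = adj(I−A) / det(I−A) ≈
  [   1.5000     0.5000]
  [   0.2000     1.4000]
x = (I − A)⁻¹ d = adj(I−A)·d / det(I−A), with det(I−A) = 0.5000:
  x_1 = (0.75·500 + 0.25·320) / 0.5000 = 455.00 / 0.5000 = 910.0
  x_2 = (0.10·500 + 0.70·320) / 0.5000 = 274.00 / 0.5000 = 548.0

x_1 = 910.0, x_2 = 548.0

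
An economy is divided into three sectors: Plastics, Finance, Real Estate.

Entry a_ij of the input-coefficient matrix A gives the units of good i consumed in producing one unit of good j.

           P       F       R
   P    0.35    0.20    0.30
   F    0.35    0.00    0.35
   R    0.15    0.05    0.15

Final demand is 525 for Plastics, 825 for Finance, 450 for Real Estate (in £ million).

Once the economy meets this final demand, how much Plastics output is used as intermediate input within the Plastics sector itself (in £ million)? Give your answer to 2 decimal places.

I − A =
  [   0.65    -0.20    -0.30]
  [  -0.35     1.00    -0.35]
  [  -0.15    -0.05     0.85]
Cofactors of I−A, C_ij = (−1)^(i+j)·(minor ij) (rows/columns in the sector order above):
  C_11 = (1.00)(0.85) − (-0.35)(-0.05) = 0.8325
  C_12 = −[(-0.35)(0.85) − (-0.35)(-0.15)] = 0.3500
  C_13 = (-0.35)(-0.05) − (1.00)(-0.15) = 0.1675
  C_21 = −[(-0.20)(0.85) − (-0.30)(-0.05)] = 0.1850
  C_22 = (0.65)(0.85) − (-0.30)(-0.15) = 0.5075
  C_23 = −[(0.65)(-0.05) − (-0.20)(-0.15)] = 0.0625
  C_31 = (-0.20)(-0.35) − (-0.30)(1.00) = 0.3700
  C_32 = −[(0.65)(-0.35) − (-0.30)(-0.35)] = 0.3325
  C_33 = (0.65)(1.00) − (-0.20)(-0.35) = 0.5800
det(I−A) = Σ_j (I−A)_1j·C_1j = (0.65)(0.8325) + (-0.20)(0.3500) + (-0.30)(0.1675) = 0.420875
adj(I−A) = Cᵀ =
  [ 0.8325   0.1850   0.3700]
  [ 0.3500   0.5075   0.3325]
  [ 0.1675   0.0625   0.5800]
(I − A)⁻¹ = adj(I−A) / det(I−A) ≈
  [   1.9780     0.4396     0.8791]
  [   0.8316     1.2058     0.7900]
  [   0.3980     0.1485     1.3781]
First solve x = (I − A)⁻¹ d = adj(I−A)·d / det(I−A); in particular x_P = (0.8325·525 + 0.1850·825 + 0.3700·450) / 0.420875 = 756.1875 / 0.420875 ≈ 1796.7033.
Intermediate flow from P to P: z_PP = a_PP · x_P = 0.35 × 756.1875 / 0.420875 = 264.665625 / 0.420875 ≈ 628.85.

z_PP = 628.85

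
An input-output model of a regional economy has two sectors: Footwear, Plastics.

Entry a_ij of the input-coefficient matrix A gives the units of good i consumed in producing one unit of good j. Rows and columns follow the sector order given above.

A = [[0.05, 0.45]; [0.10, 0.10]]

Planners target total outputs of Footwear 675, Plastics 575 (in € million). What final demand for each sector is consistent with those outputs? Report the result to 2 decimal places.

I − A =
  [   0.95    -0.45]
  [  -0.10     0.90]
d = (I − A) x:
  d_1 = (+0.95)·675 + (-0.45)·575 = 382.50
  d_2 = (-0.10)·675 + (+0.90)·575 = 450.00

d_1 = 382.50, d_2 = 450.00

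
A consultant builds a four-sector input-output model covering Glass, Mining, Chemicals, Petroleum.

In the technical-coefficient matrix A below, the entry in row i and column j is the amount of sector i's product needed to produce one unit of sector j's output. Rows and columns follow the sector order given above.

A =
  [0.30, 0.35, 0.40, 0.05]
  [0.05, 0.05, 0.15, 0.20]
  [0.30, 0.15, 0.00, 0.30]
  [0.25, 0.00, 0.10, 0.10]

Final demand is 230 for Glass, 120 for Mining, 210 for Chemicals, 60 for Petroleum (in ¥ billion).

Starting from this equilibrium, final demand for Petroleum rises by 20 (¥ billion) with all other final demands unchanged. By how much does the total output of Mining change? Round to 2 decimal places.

I − A =
  [   0.70    -0.35    -0.40    -0.05]
  [  -0.05     0.95    -0.15    -0.20]
  [  -0.30    -0.15     1.00    -0.30]
  [  -0.25     0.00    -0.10     0.90]
Compute the cofactors C_ij = (−1)^(i+j)·(3×3 minor ij) of I−A; the adjugate is their transpose:
adj(I−A) = Cᵀ =
  [ 0.803250   0.359250   0.401000   0.258125]
  [ 0.151250   0.457000   0.144875   0.158250]
  [ 0.342000   0.213375   0.553375   0.250875]
  [ 0.261125   0.123500   0.172875   0.499000]
det(I−A) = Σ_j (I−A)_1j·C_1j = (0.70)(0.803250) + (-0.35)(0.151250) + (-0.40)(0.342000) + (-0.05)(0.261125) = 0.35948125
(I − A)⁻¹ = adj(I−A) / det(I−A) ≈
  [   2.2345     0.9994     1.1155     0.7180]
  [   0.4207     1.2713     0.4030     0.4402]
  [   0.9514     0.5936     1.5394     0.6979]
  [   0.7264     0.3436     0.4809     1.3881]
Δx = (I − A)⁻¹ Δd with Δd having +20 in the Petroleum component and 0 elsewhere.
So Δx_M = L_MP · (+20), where L_MP = adj(I−A)_MP / det(I−A) = 0.158250 / 0.35948125.
Δx_M = 0.158250 × (+20) / 0.35948125 = 3.165 / 0.35948125 ≈ 8.80.

Δx_M = 8.80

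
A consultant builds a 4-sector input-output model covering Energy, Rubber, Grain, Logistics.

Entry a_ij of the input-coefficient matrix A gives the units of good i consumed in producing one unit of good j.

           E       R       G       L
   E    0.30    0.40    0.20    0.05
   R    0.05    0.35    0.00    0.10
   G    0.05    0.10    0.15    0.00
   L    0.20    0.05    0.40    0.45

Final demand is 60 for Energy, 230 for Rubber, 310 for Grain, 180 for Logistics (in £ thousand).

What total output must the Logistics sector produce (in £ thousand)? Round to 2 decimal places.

x_L = 929.96

I − A =
  [   0.70    -0.40    -0.20    -0.05]
  [  -0.05     0.65     0.00    -0.10]
  [  -0.05    -0.10     0.85     0.00]
  [  -0.20    -0.05    -0.40     0.55]
Compute the cofactors C_ij = (−1)^(i+j)·(3×3 minor ij) of I−A; the adjugate is their transpose:
adj(I−A) = Cᵀ =
  [ 0.295625   0.202125   0.099500   0.063625]
  [ 0.042375   0.312250   0.038500   0.060625]
  [ 0.022375   0.048625   0.221125   0.010875]
  [ 0.127625   0.137250   0.200500   0.362250]
det(I−A) = Σ_j (I−A)_1j·C_1j = (0.70)(0.295625) + (-0.40)(0.042375) + (-0.20)(0.022375) + (-0.05)(0.127625) = 0.17913125
(I − A)⁻¹ = adj(I−A) / det(I−A) ≈
  [   1.6503     1.1284     0.5555     0.3552]
  [   0.2366     1.7431     0.2149     0.3384]
  [   0.1249     0.2714     1.2344     0.0607]
  [   0.7125     0.7662     1.1193     2.0223]
x = (I − A)⁻¹ d = adj(I−A)·d / det(I−A), with det(I−A) = 0.17913125:
  x_E = (0.295625·60 + 0.202125·230 + 0.099500·310 + 0.063625·180) / 0.17913125 = 106.52375 / 0.17913125 ≈ 594.67
  x_R = (0.042375·60 + 0.312250·230 + 0.038500·310 + 0.060625·180) / 0.17913125 = 97.2075 / 0.17913125 ≈ 542.66
  x_G = (0.022375·60 + 0.048625·230 + 0.221125·310 + 0.010875·180) / 0.17913125 = 83.0325 / 0.17913125 ≈ 463.53
  x_L = (0.127625·60 + 0.137250·230 + 0.200500·310 + 0.362250·180) / 0.17913125 = 166.585 / 0.17913125 ≈ 929.96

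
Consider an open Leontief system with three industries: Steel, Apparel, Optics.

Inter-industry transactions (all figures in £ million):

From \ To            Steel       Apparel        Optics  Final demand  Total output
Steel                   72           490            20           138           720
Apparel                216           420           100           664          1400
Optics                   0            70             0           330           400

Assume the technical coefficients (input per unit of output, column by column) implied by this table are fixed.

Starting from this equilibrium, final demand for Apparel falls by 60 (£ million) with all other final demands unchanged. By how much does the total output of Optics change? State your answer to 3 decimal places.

Δx_3 = -5.263

Technical coefficients a_ij = z_ij / X_j:
  a_11 = 72/720 = 0.10, a_21 = 216/720 = 0.30, a_31 = 0/720 = 0.00
  a_12 = 490/1400 = 0.35, a_22 = 420/1400 = 0.30, a_32 = 70/1400 = 0.05
  a_13 = 20/400 = 0.05, a_23 = 100/400 = 0.25, a_33 = 0/400 = 0.00
I − A =
  [   0.90    -0.35    -0.05]
  [  -0.30     0.70    -0.25]
  [   0.00    -0.05     1.00]
Cofactors of I−A, C_ij = (−1)^(i+j)·(minor ij) (rows/columns in the sector order above):
  C_11 = (0.70)(1.00) − (-0.25)(-0.05) = 0.6875
  C_12 = −[(-0.30)(1.00) − (-0.25)(0.00)] = 0.3000
  C_13 = (-0.30)(-0.05) − (0.70)(0.00) = 0.0150
  C_21 = −[(-0.35)(1.00) − (-0.05)(-0.05)] = 0.3525
  C_22 = (0.90)(1.00) − (-0.05)(0.00) = 0.9000
  C_23 = −[(0.90)(-0.05) − (-0.35)(0.00)] = 0.0450
  C_31 = (-0.35)(-0.25) − (-0.05)(0.70) = 0.1225
  C_32 = −[(0.90)(-0.25) − (-0.05)(-0.30)] = 0.2400
  C_33 = (0.90)(0.70) − (-0.35)(-0.30) = 0.5250
det(I−A) = Σ_j (I−A)_1j·C_1j = (0.90)(0.6875) + (-0.35)(0.3000) + (-0.05)(0.0150) = 0.5130
adj(I−A) = Cᵀ =
  [ 0.6875   0.3525   0.1225]
  [ 0.3000   0.9000   0.2400]
  [ 0.0150   0.0450   0.5250]
(I − A)⁻¹ = adj(I−A) / det(I−A) ≈
  [   1.3402     0.6871     0.2388]
  [   0.5848     1.7544     0.4678]
  [   0.0292     0.0877     1.0234]
Δx = (I − A)⁻¹ Δd with Δd having -60 in the Apparel component and 0 elsewhere.
So Δx_3 = L_32 · (-60), where L_32 = adj(I−A)_32 / det(I−A) = 0.0450 / 0.5130.
Δx_3 = 0.0450 × (-60) / 0.5130 = -2.70 / 0.5130 ≈ -5.263.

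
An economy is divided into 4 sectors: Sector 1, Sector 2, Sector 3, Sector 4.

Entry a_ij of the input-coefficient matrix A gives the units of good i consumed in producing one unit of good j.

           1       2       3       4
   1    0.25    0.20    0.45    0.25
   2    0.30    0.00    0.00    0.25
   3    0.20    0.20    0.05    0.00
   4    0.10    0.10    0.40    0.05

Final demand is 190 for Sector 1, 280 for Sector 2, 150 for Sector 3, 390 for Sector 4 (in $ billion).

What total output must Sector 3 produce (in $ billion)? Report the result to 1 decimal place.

I − A =
  [   0.75    -0.20    -0.45    -0.25]
  [  -0.30     1.00     0.00    -0.25]
  [  -0.20    -0.20     0.95     0.00]
  [  -0.10    -0.10    -0.40     0.95]
Compute the cofactors C_ij = (−1)^(i+j)·(3×3 minor ij) of I−A; the adjugate is their transpose:
adj(I−A) = Cᵀ =
  [ 0.858750   0.309750   0.536250   0.307500]
  [ 0.314500   0.547625   0.244500   0.226875]
  [ 0.247000   0.180500   0.599250   0.112500]
  [ 0.227500   0.166250   0.334500   0.538500]
det(I−A) = Σ_j (I−A)_1j·C_1j = (0.75)(0.858750) + (-0.20)(0.314500) + (-0.45)(0.247000) + (-0.25)(0.227500) = 0.4131375
(I − A)⁻¹ = adj(I−A) / det(I−A) ≈
  [   2.0786     0.7498     1.2980     0.7443]
  [   0.7612     1.3255     0.5918     0.5492]
  [   0.5979     0.4369     1.4505     0.2723]
  [   0.5507     0.4024     0.8097     1.3034]
x = (I − A)⁻¹ d = adj(I−A)·d / det(I−A), with det(I−A) = 0.4131375:
  x_1 = (0.858750·190 + 0.309750·280 + 0.536250·150 + 0.307500·390) / 0.4131375 = 450.255 / 0.4131375 ≈ 1089.8
  x_2 = (0.314500·190 + 0.547625·280 + 0.244500·150 + 0.226875·390) / 0.4131375 = 338.24625 / 0.4131375 ≈ 818.7
  x_3 = (0.247000·190 + 0.180500·280 + 0.599250·150 + 0.112500·390) / 0.4131375 = 231.2325 / 0.4131375 ≈ 559.7
  x_4 = (0.227500·190 + 0.166250·280 + 0.334500·150 + 0.538500·390) / 0.4131375 = 349.965 / 0.4131375 ≈ 847.1

x_3 = 559.7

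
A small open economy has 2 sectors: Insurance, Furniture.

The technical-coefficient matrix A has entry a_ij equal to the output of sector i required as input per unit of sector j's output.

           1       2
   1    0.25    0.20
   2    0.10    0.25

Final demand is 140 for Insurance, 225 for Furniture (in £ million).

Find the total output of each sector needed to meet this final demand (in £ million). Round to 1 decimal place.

x_1 = 276.5, x_2 = 336.9

I − A =
  [   0.75    -0.20]
  [  -0.10     0.75]
det(I−A) = (0.75)(0.75) − (-0.20)(-0.10) = 0.5425
adj(I−A) = [[0.75, 0.20], [0.10, 0.75]]
(I − A)⁻¹ = adj(I−A) / det(I−A) ≈
  [   1.3825     0.3687]
  [   0.1843     1.3825]
x = (I − A)⁻¹ d = adj(I−A)·d / det(I−A), with det(I−A) = 0.5425:
  x_1 = (0.75·140 + 0.20·225) / 0.5425 = 150.00 / 0.5425 ≈ 276.5
  x_2 = (0.10·140 + 0.75·225) / 0.5425 = 182.75 / 0.5425 ≈ 336.9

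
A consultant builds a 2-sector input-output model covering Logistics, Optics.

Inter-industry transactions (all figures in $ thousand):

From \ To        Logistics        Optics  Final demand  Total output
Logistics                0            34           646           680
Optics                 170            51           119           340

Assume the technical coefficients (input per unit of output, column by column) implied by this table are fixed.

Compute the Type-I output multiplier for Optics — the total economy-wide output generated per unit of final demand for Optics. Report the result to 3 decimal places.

Technical coefficients a_ij = z_ij / X_j:
  a_LL = 0/680 = 0.00, a_OL = 170/680 = 0.25
  a_LO = 34/340 = 0.10, a_OO = 51/340 = 0.15
I − A =
  [   1.00    -0.10]
  [  -0.25     0.85]
det(I−A) = (1.00)(0.85) − (-0.10)(-0.25) = 0.8250
adj(I−A) = [[0.85, 0.10], [0.25, 1.00]]
(I − A)⁻¹ = adj(I−A) / det(I−A) ≈
  [   1.0303     0.1212]
  [   0.3030     1.2121]
The output multiplier for sector j is the column-j sum of the Leontief inverse (I − A)⁻¹ = adj(I−A) / det(I−A).
Column O of adj(I−A): (0.10, 1.00); det(I−A) = 0.8250.
m_O = (0.10 + 1.00) / 0.8250 = 1.10 / 0.8250 ≈ 1.333.

m_O = 1.333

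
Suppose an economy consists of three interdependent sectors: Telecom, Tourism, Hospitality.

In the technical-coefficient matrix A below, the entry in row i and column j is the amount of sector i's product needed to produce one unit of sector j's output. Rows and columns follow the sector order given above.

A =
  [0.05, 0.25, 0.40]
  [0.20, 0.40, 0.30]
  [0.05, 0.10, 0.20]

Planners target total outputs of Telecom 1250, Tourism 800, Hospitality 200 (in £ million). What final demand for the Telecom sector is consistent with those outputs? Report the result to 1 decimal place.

d_1 = 907.5

I − A =
  [   0.95    -0.25    -0.40]
  [  -0.20     0.60    -0.30]
  [  -0.05    -0.10     0.80]
d = (I − A) x:
  d_1 = (+0.95)·1250 + (-0.25)·800 + (-0.40)·200 = 907.5
  d_2 = (-0.20)·1250 + (+0.60)·800 + (-0.30)·200 = 170.0
  d_3 = (-0.05)·1250 + (-0.10)·800 + (+0.80)·200 = 17.5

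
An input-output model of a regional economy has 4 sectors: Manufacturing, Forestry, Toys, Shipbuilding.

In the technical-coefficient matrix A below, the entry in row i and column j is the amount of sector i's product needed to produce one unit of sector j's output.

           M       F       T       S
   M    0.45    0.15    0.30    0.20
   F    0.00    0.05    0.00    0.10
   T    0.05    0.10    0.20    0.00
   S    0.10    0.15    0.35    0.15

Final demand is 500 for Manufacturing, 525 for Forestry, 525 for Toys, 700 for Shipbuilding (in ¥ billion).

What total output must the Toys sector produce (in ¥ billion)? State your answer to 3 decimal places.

I − A =
  [   0.55    -0.15    -0.30    -0.20]
  [   0.00     0.95     0.00    -0.10]
  [  -0.05    -0.10     0.80     0.00]
  [  -0.10    -0.15    -0.35     0.85]
Compute the cofactors C_ij = (−1)^(i+j)·(3×3 minor ij) of I−A; the adjugate is their transpose:
adj(I−A) = Cᵀ =
  [ 0.630500   0.158500   0.309500   0.167000]
  [ 0.009750   0.341750   0.022250   0.042500]
  [ 0.040625   0.052625   0.415375   0.015750]
  [ 0.092625   0.100625   0.211375   0.403750]
det(I−A) = Σ_j (I−A)_1j·C_1j = (0.55)(0.630500) + (-0.15)(0.009750) + (-0.30)(0.040625) + (-0.20)(0.092625) = 0.3146
(I − A)⁻¹ = adj(I−A) / det(I−A) ≈
  [   2.0041     0.5038     0.9838     0.5308]
  [   0.0310     1.0863     0.0707     0.1351]
  [   0.1291     0.1673     1.3203     0.0501]
  [   0.2944     0.3199     0.6719     1.2834]
x = (I − A)⁻¹ d = adj(I−A)·d / det(I−A), with det(I−A) = 0.3146:
  x_M = (0.630500·500 + 0.158500·525 + 0.309500·525 + 0.167000·700) / 0.3146 = 677.85 / 0.3146 ≈ 2154.641
  x_F = (0.009750·500 + 0.341750·525 + 0.022250·525 + 0.042500·700) / 0.3146 = 225.725 / 0.3146 ≈ 717.498
  x_T = (0.040625·500 + 0.052625·525 + 0.415375·525 + 0.015750·700) / 0.3146 = 277.0375 / 0.3146 ≈ 880.602
  x_S = (0.092625·500 + 0.100625·525 + 0.211375·525 + 0.403750·700) / 0.3146 = 492.7375 / 0.3146 ≈ 1566.235

x_T = 880.602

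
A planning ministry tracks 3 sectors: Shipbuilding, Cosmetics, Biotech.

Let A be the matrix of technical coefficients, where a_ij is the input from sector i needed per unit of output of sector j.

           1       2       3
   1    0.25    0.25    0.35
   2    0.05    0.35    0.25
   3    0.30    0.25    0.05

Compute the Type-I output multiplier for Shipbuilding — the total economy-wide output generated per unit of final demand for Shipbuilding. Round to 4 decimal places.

m_1 = 2.8275

I − A =
  [   0.75    -0.25    -0.35]
  [  -0.05     0.65    -0.25]
  [  -0.30    -0.25     0.95]
Cofactors of I−A, C_ij = (−1)^(i+j)·(minor ij) (rows/columns in the sector order above):
  C_11 = (0.65)(0.95) − (-0.25)(-0.25) = 0.5550
  C_12 = −[(-0.05)(0.95) − (-0.25)(-0.30)] = 0.1225
  C_13 = (-0.05)(-0.25) − (0.65)(-0.30) = 0.2075
  C_21 = −[(-0.25)(0.95) − (-0.35)(-0.25)] = 0.3250
  C_22 = (0.75)(0.95) − (-0.35)(-0.30) = 0.6075
  C_23 = −[(0.75)(-0.25) − (-0.25)(-0.30)] = 0.2625
  C_31 = (-0.25)(-0.25) − (-0.35)(0.65) = 0.2900
  C_32 = −[(0.75)(-0.25) − (-0.35)(-0.05)] = 0.2050
  C_33 = (0.75)(0.65) − (-0.25)(-0.05) = 0.4750
det(I−A) = Σ_j (I−A)_1j·C_1j = (0.75)(0.5550) + (-0.25)(0.1225) + (-0.35)(0.2075) = 0.3130
adj(I−A) = Cᵀ =
  [ 0.5550   0.3250   0.2900]
  [ 0.1225   0.6075   0.2050]
  [ 0.2075   0.2625   0.4750]
(I − A)⁻¹ = adj(I−A) / det(I−A) ≈
  [   1.77316     1.03834     0.92652]
  [   0.39137     1.94089     0.65495]
  [   0.66294     0.83866     1.51757]
The output multiplier for sector j is the column-j sum of the Leontief inverse (I − A)⁻¹ = adj(I−A) / det(I−A).
Column 1 of adj(I−A): (0.5550, 0.1225, 0.2075); det(I−A) = 0.3130.
m_1 = (0.5550 + 0.1225 + 0.2075) / 0.3130 = 0.885 / 0.3130 ≈ 2.8275.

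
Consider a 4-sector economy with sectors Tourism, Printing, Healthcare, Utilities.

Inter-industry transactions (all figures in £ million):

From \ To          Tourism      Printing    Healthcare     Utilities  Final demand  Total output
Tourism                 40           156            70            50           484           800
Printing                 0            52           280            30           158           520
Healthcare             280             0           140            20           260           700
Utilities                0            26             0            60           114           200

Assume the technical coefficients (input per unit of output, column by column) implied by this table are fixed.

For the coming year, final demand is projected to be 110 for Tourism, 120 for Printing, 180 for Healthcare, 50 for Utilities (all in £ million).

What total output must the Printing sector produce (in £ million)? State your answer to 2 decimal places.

x_2 = 307.58

Technical coefficients a_ij = z_ij / X_j:
  a_11 = 40/800 = 0.05, a_21 = 0/800 = 0.00, a_31 = 280/800 = 0.35, a_41 = 0/800 = 0.00
  a_12 = 156/520 = 0.30, a_22 = 52/520 = 0.10, a_32 = 0/520 = 0.00, a_42 = 26/520 = 0.05
  a_13 = 70/700 = 0.10, a_23 = 280/700 = 0.40, a_33 = 140/700 = 0.20, a_43 = 0/700 = 0.00
  a_14 = 50/200 = 0.25, a_24 = 30/200 = 0.15, a_34 = 20/200 = 0.10, a_44 = 60/200 = 0.30
I − A =
  [   0.95    -0.30    -0.10    -0.25]
  [   0.00     0.90    -0.40    -0.15]
  [  -0.35     0.00     0.80    -0.10]
  [   0.00    -0.05     0.00     0.70]
Compute the cofactors C_ij = (−1)^(i+j)·(3×3 minor ij) of I−A; the adjugate is their transpose:
adj(I−A) = Cᵀ =
  [ 0.496000   0.178500   0.151250   0.237000]
  [ 0.098000   0.507500   0.266000   0.181750]
  [ 0.217875   0.082625   0.591375   0.180000]
  [ 0.007000   0.036250   0.019000   0.610500]
det(I−A) = Σ_j (I−A)_1j·C_1j = (0.95)(0.496000) + (-0.30)(0.098000) + (-0.10)(0.217875) + (-0.25)(0.007000) = 0.4182625
(I − A)⁻¹ = adj(I−A) / det(I−A) ≈
  [   1.1859     0.4268     0.3616     0.5666]
  [   0.2343     1.2134     0.6360     0.4345]
  [   0.5209     0.1975     1.4139     0.4304]
  [   0.0167     0.0867     0.0454     1.4596]
x = (I − A)⁻¹ d = adj(I−A)·d / det(I−A), with det(I−A) = 0.4182625:
  x_1 = (0.496000·110 + 0.178500·120 + 0.151250·180 + 0.237000·50) / 0.4182625 = 115.055 / 0.4182625 ≈ 275.08
  x_2 = (0.098000·110 + 0.507500·120 + 0.266000·180 + 0.181750·50) / 0.4182625 = 128.6475 / 0.4182625 ≈ 307.58
  x_3 = (0.217875·110 + 0.082625·120 + 0.591375·180 + 0.180000·50) / 0.4182625 = 149.32875 / 0.4182625 ≈ 357.02
  x_4 = (0.007000·110 + 0.036250·120 + 0.019000·180 + 0.610500·50) / 0.4182625 = 39.065 / 0.4182625 ≈ 93.40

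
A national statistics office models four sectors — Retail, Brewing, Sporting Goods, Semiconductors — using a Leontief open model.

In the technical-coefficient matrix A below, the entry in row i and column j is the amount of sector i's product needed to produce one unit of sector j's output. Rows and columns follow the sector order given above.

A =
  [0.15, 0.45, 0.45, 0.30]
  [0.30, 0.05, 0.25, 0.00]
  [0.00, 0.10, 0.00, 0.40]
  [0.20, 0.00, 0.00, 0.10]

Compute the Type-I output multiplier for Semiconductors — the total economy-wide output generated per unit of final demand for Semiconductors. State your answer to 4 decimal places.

I − A =
  [   0.85    -0.45    -0.45    -0.30]
  [  -0.30     0.95    -0.25     0.00]
  [   0.00    -0.10     1.00    -0.40]
  [  -0.20     0.00     0.00     0.90]
Compute the cofactors C_ij = (−1)^(i+j)·(3×3 minor ij) of I−A; the adjugate is their transpose:
adj(I−A) = Cᵀ =
  [ 0.83250   0.44550   0.48600   0.49350]
  [ 0.29000   0.66900   0.29775   0.22900]
  [ 0.10300   0.10650   0.54825   0.27800]
  [ 0.18500   0.09900   0.10800   0.63775]
det(I−A) = Σ_j (I−A)_1j·C_1j = (0.85)(0.83250) + (-0.45)(0.29000) + (-0.45)(0.10300) + (-0.30)(0.18500) = 0.475275
(I − A)⁻¹ = adj(I−A) / det(I−A) ≈
  [   1.75162     0.93735     1.02257     1.03835]
  [   0.61017     1.40761     0.62648     0.48183]
  [   0.21672     0.22408     1.15354     0.58492]
  [   0.38925     0.20830     0.22724     1.34185]
The output multiplier for sector j is the column-j sum of the Leontief inverse (I − A)⁻¹ = adj(I−A) / det(I−A).
Column 4 of adj(I−A): (0.49350, 0.22900, 0.27800, 0.63775); det(I−A) = 0.475275.
m_4 = (0.49350 + 0.22900 + 0.27800 + 0.63775) / 0.475275 = 1.63825 / 0.475275 ≈ 3.4470.

m_4 = 3.4470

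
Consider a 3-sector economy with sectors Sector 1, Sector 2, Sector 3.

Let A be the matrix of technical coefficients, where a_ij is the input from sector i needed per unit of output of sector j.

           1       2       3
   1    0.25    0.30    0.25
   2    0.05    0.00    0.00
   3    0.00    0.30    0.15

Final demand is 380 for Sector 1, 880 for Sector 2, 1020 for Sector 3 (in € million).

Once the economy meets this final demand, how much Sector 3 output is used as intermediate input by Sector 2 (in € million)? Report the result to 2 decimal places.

z_32 = 284.98

I − A =
  [   0.75    -0.30    -0.25]
  [  -0.05     1.00     0.00]
  [   0.00    -0.30     0.85]
Cofactors of I−A, C_ij = (−1)^(i+j)·(minor ij) (rows/columns in the sector order above):
  C_11 = (1.00)(0.85) − (0.00)(-0.30) = 0.8500
  C_12 = −[(-0.05)(0.85) − (0.00)(0.00)] = 0.0425
  C_13 = (-0.05)(-0.30) − (1.00)(0.00) = 0.0150
  C_21 = −[(-0.30)(0.85) − (-0.25)(-0.30)] = 0.3300
  C_22 = (0.75)(0.85) − (-0.25)(0.00) = 0.6375
  C_23 = −[(0.75)(-0.30) − (-0.30)(0.00)] = 0.2250
  C_31 = (-0.30)(0.00) − (-0.25)(1.00) = 0.2500
  C_32 = −[(0.75)(0.00) − (-0.25)(-0.05)] = 0.0125
  C_33 = (0.75)(1.00) − (-0.30)(-0.05) = 0.7350
det(I−A) = Σ_j (I−A)_1j·C_1j = (0.75)(0.8500) + (-0.30)(0.0425) + (-0.25)(0.0150) = 0.6210
adj(I−A) = Cᵀ =
  [ 0.8500   0.3300   0.2500]
  [ 0.0425   0.6375   0.0125]
  [ 0.0150   0.2250   0.7350]
(I − A)⁻¹ = adj(I−A) / det(I−A) ≈
  [   1.3688     0.5314     0.4026]
  [   0.0684     1.0266     0.0201]
  [   0.0242     0.3623     1.1836]
First solve x = (I − A)⁻¹ d = adj(I−A)·d / det(I−A); in particular x_2 = (0.0425·380 + 0.6375·880 + 0.0125·1020) / 0.6210 = 589.90 / 0.6210 ≈ 949.9195.
Intermediate flow from 3 to 2: z_32 = a_32 · x_2 = 0.30 × 589.90 / 0.6210 = 176.97 / 0.6210 ≈ 284.98.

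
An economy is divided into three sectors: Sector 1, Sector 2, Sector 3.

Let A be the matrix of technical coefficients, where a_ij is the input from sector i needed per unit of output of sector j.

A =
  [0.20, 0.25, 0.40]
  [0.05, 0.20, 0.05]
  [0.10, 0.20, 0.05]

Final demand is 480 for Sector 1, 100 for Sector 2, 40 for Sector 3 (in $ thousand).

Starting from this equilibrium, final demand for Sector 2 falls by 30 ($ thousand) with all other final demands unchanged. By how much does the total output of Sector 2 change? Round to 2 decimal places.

Δx_2 = -39.21

I − A =
  [   0.80    -0.25    -0.40]
  [  -0.05     0.80    -0.05]
  [  -0.10    -0.20     0.95]
Cofactors of I−A, C_ij = (−1)^(i+j)·(minor ij) (rows/columns in the sector order above):
  C_11 = (0.80)(0.95) − (-0.05)(-0.20) = 0.7500
  C_12 = −[(-0.05)(0.95) − (-0.05)(-0.10)] = 0.0525
  C_13 = (-0.05)(-0.20) − (0.80)(-0.10) = 0.0900
  C_21 = −[(-0.25)(0.95) − (-0.40)(-0.20)] = 0.3175
  C_22 = (0.80)(0.95) − (-0.40)(-0.10) = 0.7200
  C_23 = −[(0.80)(-0.20) − (-0.25)(-0.10)] = 0.1850
  C_31 = (-0.25)(-0.05) − (-0.40)(0.80) = 0.3325
  C_32 = −[(0.80)(-0.05) − (-0.40)(-0.05)] = 0.0600
  C_33 = (0.80)(0.80) − (-0.25)(-0.05) = 0.6275
det(I−A) = Σ_j (I−A)_1j·C_1j = (0.80)(0.7500) + (-0.25)(0.0525) + (-0.40)(0.0900) = 0.550875
adj(I−A) = Cᵀ =
  [ 0.7500   0.3175   0.3325]
  [ 0.0525   0.7200   0.0600]
  [ 0.0900   0.1850   0.6275]
(I − A)⁻¹ = adj(I−A) / det(I−A) ≈
  [   1.3615     0.5764     0.6036]
  [   0.0953     1.3070     0.1089]
  [   0.1634     0.3358     1.1391]
Δx = (I − A)⁻¹ Δd with Δd having -30 in the Sector 2 component and 0 elsewhere.
So Δx_2 = L_22 · (-30), where L_22 = adj(I−A)_22 / det(I−A) = 0.7200 / 0.550875.
Δx_2 = 0.7200 × (-30) / 0.550875 = -21.60 / 0.550875 ≈ -39.21.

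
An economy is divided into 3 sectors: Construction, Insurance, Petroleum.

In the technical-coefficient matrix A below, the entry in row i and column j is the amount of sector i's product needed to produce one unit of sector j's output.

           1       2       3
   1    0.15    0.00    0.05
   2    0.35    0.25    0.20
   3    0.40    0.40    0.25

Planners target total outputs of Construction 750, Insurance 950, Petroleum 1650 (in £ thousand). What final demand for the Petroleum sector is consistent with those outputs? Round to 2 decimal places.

d_3 = 557.50

I − A =
  [   0.85     0.00    -0.05]
  [  -0.35     0.75    -0.20]
  [  -0.40    -0.40     0.75]
d = (I − A) x:
  d_1 = (+0.85)·750 + (+0.00)·950 + (-0.05)·1650 = 555.00
  d_2 = (-0.35)·750 + (+0.75)·950 + (-0.20)·1650 = 120.00
  d_3 = (-0.40)·750 + (-0.40)·950 + (+0.75)·1650 = 557.50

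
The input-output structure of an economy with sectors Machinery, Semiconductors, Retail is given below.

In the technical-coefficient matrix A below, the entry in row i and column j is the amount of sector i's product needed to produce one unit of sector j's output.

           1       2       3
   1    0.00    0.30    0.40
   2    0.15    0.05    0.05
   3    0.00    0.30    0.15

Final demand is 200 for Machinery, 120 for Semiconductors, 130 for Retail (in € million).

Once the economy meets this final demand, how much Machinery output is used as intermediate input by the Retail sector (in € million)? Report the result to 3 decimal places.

I − A =
  [   1.00    -0.30    -0.40]
  [  -0.15     0.95    -0.05]
  [   0.00    -0.30     0.85]
Cofactors of I−A, C_ij = (−1)^(i+j)·(minor ij) (rows/columns in the sector order above):
  C_11 = (0.95)(0.85) − (-0.05)(-0.30) = 0.7925
  C_12 = −[(-0.15)(0.85) − (-0.05)(0.00)] = 0.1275
  C_13 = (-0.15)(-0.30) − (0.95)(0.00) = 0.0450
  C_21 = −[(-0.30)(0.85) − (-0.40)(-0.30)] = 0.3750
  C_22 = (1.00)(0.85) − (-0.40)(0.00) = 0.8500
  C_23 = −[(1.00)(-0.30) − (-0.30)(0.00)] = 0.3000
  C_31 = (-0.30)(-0.05) − (-0.40)(0.95) = 0.3950
  C_32 = −[(1.00)(-0.05) − (-0.40)(-0.15)] = 0.1100
  C_33 = (1.00)(0.95) − (-0.30)(-0.15) = 0.9050
det(I−A) = Σ_j (I−A)_1j·C_1j = (1.00)(0.7925) + (-0.30)(0.1275) + (-0.40)(0.0450) = 0.73625
adj(I−A) = Cᵀ =
  [ 0.7925   0.3750   0.3950]
  [ 0.1275   0.8500   0.1100]
  [ 0.0450   0.3000   0.9050]
(I − A)⁻¹ = adj(I−A) / det(I−A) ≈
  [   1.0764     0.5093     0.5365]
  [   0.1732     1.1545     0.1494]
  [   0.0611     0.4075     1.2292]
First solve x = (I − A)⁻¹ d = adj(I−A)·d / det(I−A); in particular x_3 = (0.0450·200 + 0.3000·120 + 0.9050·130) / 0.73625 = 162.65 / 0.73625 ≈ 220.91681.
Intermediate flow from 1 to 3: z_13 = a_13 · x_3 = 0.40 × 162.65 / 0.73625 = 65.06 / 0.73625 ≈ 88.367.

z_13 = 88.367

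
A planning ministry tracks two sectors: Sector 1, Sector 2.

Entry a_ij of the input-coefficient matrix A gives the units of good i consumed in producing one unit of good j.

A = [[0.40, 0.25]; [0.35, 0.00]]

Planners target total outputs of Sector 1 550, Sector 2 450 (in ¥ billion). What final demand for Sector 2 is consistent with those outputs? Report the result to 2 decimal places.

d_2 = 257.50

I − A =
  [   0.60    -0.25]
  [  -0.35     1.00]
d = (I − A) x:
  d_1 = (+0.60)·550 + (-0.25)·450 = 217.50
  d_2 = (-0.35)·550 + (+1.00)·450 = 257.50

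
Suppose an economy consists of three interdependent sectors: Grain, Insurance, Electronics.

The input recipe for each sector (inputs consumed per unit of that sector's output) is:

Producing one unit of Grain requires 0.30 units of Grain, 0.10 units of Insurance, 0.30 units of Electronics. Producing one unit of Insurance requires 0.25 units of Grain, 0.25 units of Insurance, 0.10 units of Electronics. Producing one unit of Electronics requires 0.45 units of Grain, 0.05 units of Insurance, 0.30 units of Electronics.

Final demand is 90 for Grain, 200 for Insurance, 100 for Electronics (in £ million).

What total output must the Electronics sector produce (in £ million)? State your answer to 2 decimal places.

x_3 = 422.57

I − A =
  [   0.70    -0.25    -0.45]
  [  -0.10     0.75    -0.05]
  [  -0.30    -0.10     0.70]
Cofactors of I−A, C_ij = (−1)^(i+j)·(minor ij) (rows/columns in the sector order above):
  C_11 = (0.75)(0.70) − (-0.05)(-0.10) = 0.5200
  C_12 = −[(-0.10)(0.70) − (-0.05)(-0.30)] = 0.0850
  C_13 = (-0.10)(-0.10) − (0.75)(-0.30) = 0.2350
  C_21 = −[(-0.25)(0.70) − (-0.45)(-0.10)] = 0.2200
  C_22 = (0.70)(0.70) − (-0.45)(-0.30) = 0.3550
  C_23 = −[(0.70)(-0.10) − (-0.25)(-0.30)] = 0.1450
  C_31 = (-0.25)(-0.05) − (-0.45)(0.75) = 0.3500
  C_32 = −[(0.70)(-0.05) − (-0.45)(-0.10)] = 0.0800
  C_33 = (0.70)(0.75) − (-0.25)(-0.10) = 0.5000
det(I−A) = Σ_j (I−A)_1j·C_1j = (0.70)(0.5200) + (-0.25)(0.0850) + (-0.45)(0.2350) = 0.2370
adj(I−A) = Cᵀ =
  [ 0.5200   0.2200   0.3500]
  [ 0.0850   0.3550   0.0800]
  [ 0.2350   0.1450   0.5000]
(I − A)⁻¹ = adj(I−A) / det(I−A) ≈
  [   2.1941     0.9283     1.4768]
  [   0.3586     1.4979     0.3376]
  [   0.9916     0.6118     2.1097]
x = (I − A)⁻¹ d = adj(I−A)·d / det(I−A), with det(I−A) = 0.2370:
  x_1 = (0.5200·90 + 0.2200·200 + 0.3500·100) / 0.2370 = 125.80 / 0.2370 ≈ 530.80
  x_2 = (0.0850·90 + 0.3550·200 + 0.0800·100) / 0.2370 = 86.65 / 0.2370 ≈ 365.61
  x_3 = (0.2350·90 + 0.1450·200 + 0.5000·100) / 0.2370 = 100.15 / 0.2370 ≈ 422.57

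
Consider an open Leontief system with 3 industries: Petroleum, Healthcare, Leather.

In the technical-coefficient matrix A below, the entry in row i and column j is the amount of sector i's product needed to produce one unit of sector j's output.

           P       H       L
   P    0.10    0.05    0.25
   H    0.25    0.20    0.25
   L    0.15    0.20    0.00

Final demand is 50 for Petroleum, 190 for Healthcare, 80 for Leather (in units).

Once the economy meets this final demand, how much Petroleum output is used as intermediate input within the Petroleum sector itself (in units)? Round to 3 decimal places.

z_PP = 11.891

I − A =
  [   0.90    -0.05    -0.25]
  [  -0.25     0.80    -0.25]
  [  -0.15    -0.20     1.00]
Cofactors of I−A, C_ij = (−1)^(i+j)·(minor ij) (rows/columns in the sector order above):
  C_11 = (0.80)(1.00) − (-0.25)(-0.20) = 0.7500
  C_12 = −[(-0.25)(1.00) − (-0.25)(-0.15)] = 0.2875
  C_13 = (-0.25)(-0.20) − (0.80)(-0.15) = 0.1700
  C_21 = −[(-0.05)(1.00) − (-0.25)(-0.20)] = 0.1000
  C_22 = (0.90)(1.00) − (-0.25)(-0.15) = 0.8625
  C_23 = −[(0.90)(-0.20) − (-0.05)(-0.15)] = 0.1875
  C_31 = (-0.05)(-0.25) − (-0.25)(0.80) = 0.2125
  C_32 = −[(0.90)(-0.25) − (-0.25)(-0.25)] = 0.2875
  C_33 = (0.90)(0.80) − (-0.05)(-0.25) = 0.7075
det(I−A) = Σ_j (I−A)_1j·C_1j = (0.90)(0.7500) + (-0.05)(0.2875) + (-0.25)(0.1700) = 0.618125
adj(I−A) = Cᵀ =
  [ 0.7500   0.1000   0.2125]
  [ 0.2875   0.8625   0.2875]
  [ 0.1700   0.1875   0.7075]
(I − A)⁻¹ = adj(I−A) / det(I−A) ≈
  [   1.2133     0.1618     0.3438]
  [   0.4651     1.3953     0.4651]
  [   0.2750     0.3033     1.1446]
First solve x = (I − A)⁻¹ d = adj(I−A)·d / det(I−A); in particular x_P = (0.7500·50 + 0.1000·190 + 0.2125·80) / 0.618125 = 73.50 / 0.618125 ≈ 118.90799.
Intermediate flow from P to P: z_PP = a_PP · x_P = 0.10 × 73.50 / 0.618125 = 7.35 / 0.618125 ≈ 11.891.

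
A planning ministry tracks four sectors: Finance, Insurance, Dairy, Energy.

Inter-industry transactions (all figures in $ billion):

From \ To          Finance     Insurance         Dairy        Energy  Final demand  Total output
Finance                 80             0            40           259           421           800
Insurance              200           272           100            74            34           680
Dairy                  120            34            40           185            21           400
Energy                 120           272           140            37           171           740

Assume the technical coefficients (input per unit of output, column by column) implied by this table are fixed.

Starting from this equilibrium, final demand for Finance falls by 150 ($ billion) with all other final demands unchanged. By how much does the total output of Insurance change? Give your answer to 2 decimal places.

Technical coefficients a_ij = z_ij / X_j:
  a_11 = 80/800 = 0.10, a_21 = 200/800 = 0.25, a_31 = 120/800 = 0.15, a_41 = 120/800 = 0.15
  a_12 = 0/680 = 0.00, a_22 = 272/680 = 0.40, a_32 = 34/680 = 0.05, a_42 = 272/680 = 0.40
  a_13 = 40/400 = 0.10, a_23 = 100/400 = 0.25, a_33 = 40/400 = 0.10, a_43 = 140/400 = 0.35
  a_14 = 259/740 = 0.35, a_24 = 74/740 = 0.10, a_34 = 185/740 = 0.25, a_44 = 37/740 = 0.05
I − A =
  [   0.90     0.00    -0.10    -0.35]
  [  -0.25     0.60    -0.25    -0.10]
  [  -0.15    -0.05     0.90    -0.25]
  [  -0.15    -0.40    -0.35     0.95]
Compute the cofactors C_ij = (−1)^(i+j)·(3×3 minor ij) of I−A; the adjugate is their transpose:
adj(I−A) = Cᵀ =
  [ 0.385875   0.146875   0.161500   0.200125]
  [ 0.255625   0.607125   0.288000   0.233875]
  [ 0.139625   0.151125   0.410500   0.175375]
  [ 0.220000   0.334500   0.298000   0.464500]
det(I−A) = Σ_j (I−A)_1j·C_1j = (0.90)(0.385875) + (0.00)(0.255625) + (-0.10)(0.139625) + (-0.35)(0.220000) = 0.256325
(I − A)⁻¹ = adj(I−A) / det(I−A) ≈
  [   1.5054     0.5730     0.6301     0.7807]
  [   0.9973     2.3686     1.1236     0.9124]
  [   0.5447     0.5896     1.6015     0.6842]
  [   0.8583     1.3050     1.1626     1.8122]
Δx = (I − A)⁻¹ Δd with Δd having -150 in the Finance component and 0 elsewhere.
So Δx_2 = L_21 · (-150), where L_21 = adj(I−A)_21 / det(I−A) = 0.255625 / 0.256325.
Δx_2 = 0.255625 × (-150) / 0.256325 = -38.34375 / 0.256325 ≈ -149.59.

Δx_2 = -149.59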